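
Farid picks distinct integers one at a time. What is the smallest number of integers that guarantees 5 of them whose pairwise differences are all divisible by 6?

Integers whose pairwise differences are multiples of 6 are exactly those sharing a remainder mod 6. Pigeonhole: the 6 residue classes mod 6 are the pigeonholes.
With 24 integers one could put 4 in each residue class and have no class reach 5.
The 25th integer pushes some class to 5, so 6·4 + 1 = 25.

25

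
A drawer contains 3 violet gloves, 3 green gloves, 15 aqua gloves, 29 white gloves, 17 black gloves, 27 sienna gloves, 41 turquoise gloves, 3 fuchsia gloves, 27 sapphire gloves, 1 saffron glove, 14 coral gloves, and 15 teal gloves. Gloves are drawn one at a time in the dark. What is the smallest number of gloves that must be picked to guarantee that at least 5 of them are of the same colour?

43

Put each drawn glove into a box by colour. The largest draw with every box below 5 takes min(count, 4) from each colour; colours with fewer than 4 contribute all they have.
Σ min(cᵢ, 4) = 3 + 3 + 4 + 4 + 4 + 4 + 4 + 3 + 4 + 1 + 4 + 4 = 42.
Draw number 42 + 1 = 43 must push one box to 5.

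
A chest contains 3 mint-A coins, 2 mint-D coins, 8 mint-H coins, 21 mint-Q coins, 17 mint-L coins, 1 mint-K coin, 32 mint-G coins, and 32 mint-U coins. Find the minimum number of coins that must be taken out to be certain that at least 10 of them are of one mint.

51

Pigeonhole: put each drawn coin into a box by mint. The largest draw with every box below 10 takes min(count, 9) from each mint; mints with fewer than 9 contribute all they have.
Σ min(cᵢ, 9) = 3 + 2 + 8 + 9 + 9 + 1 + 9 + 9 = 50.
Draw number 50 + 1 = 51 must push one box to 10.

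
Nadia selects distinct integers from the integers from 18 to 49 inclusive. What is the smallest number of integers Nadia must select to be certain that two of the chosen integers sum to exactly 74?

21

Two chosen integers sum to 74 exactly when both halves of some pair {x, 74−x} with 25 ≤ x ≤ 74−x ≤ 49 are chosen — 12 such pairs.
The remaining 8 elements (those with no distinct partner in range) can never complete a 74-sum, so the worst case takes all of them and one from each pair: 8 + 12 = 20.
Pigeonhole: the 21st integer has to be the second member of some pair, so 20 + 1 = 21.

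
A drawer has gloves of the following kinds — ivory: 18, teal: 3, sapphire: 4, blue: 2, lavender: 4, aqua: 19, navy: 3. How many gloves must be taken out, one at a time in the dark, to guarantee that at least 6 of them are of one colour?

Pigeonhole: the 7 colours are the holes; the gloves drawn are the pigeons.
To avoid 6 of any one colour, the worst case takes at most 5 of each colour, or every glove of a colour that has fewer than 5.
That gives 5 + 3 + 4 + 2 + 4 + 5 + 3 = 26 gloves with no colour reaching 6.
The next glove forces some colour to 6, so 26 + 1 = 27.

27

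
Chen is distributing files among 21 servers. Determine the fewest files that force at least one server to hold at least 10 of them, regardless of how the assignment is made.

With 189 files one could put exactly 9 in each of the 21 servers, and no server would reach 10.
One more file must land in a server that already has 9, giving it 10.
So 21 × 9 + 1 = 190 files are required.

190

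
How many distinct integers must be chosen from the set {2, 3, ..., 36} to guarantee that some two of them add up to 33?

21

A set avoiding the sum 33 can contain at most one of each pair {x, 33−x}, plus the 5 elements whose complement lies outside the range.
The integers 17, …, 36 (20 of them) are such a set: any two sum to at least 17+18 = 35 > 33.
By the pigeonhole principle, any 21st integer completes one of the 15 pairs, so 21 choices force a sum of 33.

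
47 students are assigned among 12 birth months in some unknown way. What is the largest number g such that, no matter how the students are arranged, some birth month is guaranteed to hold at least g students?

By the pigeonhole principle, the 12 birth months are the holes and the 47 students are the pigeons.
If every birth month held at most 3 students, the total would be at most 12 × 3 = 36, which is less than 47.
So some birth month holds at least ⌈47/12⌉ = 4 students.

4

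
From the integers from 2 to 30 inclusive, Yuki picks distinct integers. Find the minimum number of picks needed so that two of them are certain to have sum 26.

Two chosen integers sum to 26 exactly when both halves of some pair {x, 26−x} with 2 ≤ x ≤ 26−x ≤ 24 are chosen — 11 such pairs.
The remaining 7 elements (those with no distinct partner in range) can never complete a 26-sum, so the worst case takes all of them and one from each pair: 7 + 11 = 18.
By pigeonhole, the 19th integer has to be the second member of some pair, so 18 + 1 = 19.

19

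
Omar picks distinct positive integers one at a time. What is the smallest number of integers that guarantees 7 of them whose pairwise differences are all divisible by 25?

Integers whose pairwise differences are multiples of 25 are exactly those sharing a remainder mod 25. Pigeonhole: the 25 residue classes mod 25 are the pigeonholes.
With 150 integers one could put 6 in each residue class and have no class reach 7.
The 151st integer pushes some class to 7, so 25·6 + 1 = 151.

151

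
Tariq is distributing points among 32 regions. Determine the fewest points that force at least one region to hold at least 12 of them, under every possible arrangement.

353

With 352 points one could put exactly 11 in each of the 32 regions, and no region would reach 12.
By pigeonhole, one more point must land in a region that already has 11, giving it 12.
So 32 × 11 + 1 = 353 points are required.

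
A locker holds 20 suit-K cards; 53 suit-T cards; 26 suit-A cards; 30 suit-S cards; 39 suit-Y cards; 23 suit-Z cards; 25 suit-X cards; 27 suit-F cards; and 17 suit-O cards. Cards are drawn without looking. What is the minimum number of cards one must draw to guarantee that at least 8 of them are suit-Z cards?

In the worst case for collecting suit-Z cards, every non-suit-Z card comes out first.
There are 20 + 53 + 26 + 30 + 39 + 25 + 27 + 17 = 237 non-suit-Z cards altogether.
After those, each further card must be suit-Z, so 237 + 8 = 245 draws guarantee 8 suit-Z cards.

245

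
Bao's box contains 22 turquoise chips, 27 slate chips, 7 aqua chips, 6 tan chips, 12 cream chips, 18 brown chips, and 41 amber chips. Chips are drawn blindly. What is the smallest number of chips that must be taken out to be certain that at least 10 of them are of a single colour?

Pigeonhole: put each drawn chip into a box by colour. The largest draw with every box below 10 takes min(count, 9) from each colour; colours with fewer than 9 contribute all they have.
Σ min(cᵢ, 9) = 9 + 9 + 7 + 6 + 9 + 9 + 9 = 58.
Draw number 58 + 1 = 59 must push one box to 10.

59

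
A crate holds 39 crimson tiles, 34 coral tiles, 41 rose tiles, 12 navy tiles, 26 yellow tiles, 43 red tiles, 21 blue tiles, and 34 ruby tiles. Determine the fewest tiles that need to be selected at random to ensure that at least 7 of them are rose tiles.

In the worst case for collecting rose tiles, every non-rose tile comes out first.
There are 39 + 34 + 12 + 26 + 43 + 21 + 34 = 209 non-rose tiles altogether.
After those, each further tile must be rose, so 209 + 7 = 216 draws guarantee 7 rose tiles.

216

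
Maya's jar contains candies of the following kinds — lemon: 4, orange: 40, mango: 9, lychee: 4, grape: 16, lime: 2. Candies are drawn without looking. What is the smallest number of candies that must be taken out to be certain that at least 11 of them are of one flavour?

By pigeonhole, the 6 flavours are the holes; the candies drawn are the pigeons.
To avoid 11 of any one flavour, the worst case takes at most 10 of each flavour, or every candy of a flavour that has fewer than 10.
That gives 4 + 10 + 9 + 4 + 10 + 2 = 39 candies with no flavour reaching 11.
The next candy forces some flavour to 11, so 39 + 1 = 40.

40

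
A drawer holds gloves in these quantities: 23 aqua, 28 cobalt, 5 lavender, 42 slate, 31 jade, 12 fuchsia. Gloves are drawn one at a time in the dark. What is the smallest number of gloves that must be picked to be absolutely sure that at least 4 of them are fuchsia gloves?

In the worst case for collecting fuchsia gloves, every non-fuchsia glove comes out first.
There are 23 + 28 + 5 + 42 + 31 = 129 non-fuchsia gloves altogether.
After those, each further glove must be fuchsia, so 129 + 4 = 133 draws guarantee 4 fuchsia gloves.

133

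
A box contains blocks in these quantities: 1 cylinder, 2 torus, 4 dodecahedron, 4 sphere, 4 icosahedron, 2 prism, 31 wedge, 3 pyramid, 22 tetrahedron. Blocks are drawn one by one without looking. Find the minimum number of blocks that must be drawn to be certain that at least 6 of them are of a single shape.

Put each drawn block into a box by shape. The largest draw with every box below 6 takes min(count, 5) from each shape; shapes with fewer than 5 contribute all they have.
Σ min(cᵢ, 5) = 1 + 2 + 4 + 4 + 4 + 2 + 5 + 3 + 5 = 30.
Draw number 30 + 1 = 31 must push one box to 6.

31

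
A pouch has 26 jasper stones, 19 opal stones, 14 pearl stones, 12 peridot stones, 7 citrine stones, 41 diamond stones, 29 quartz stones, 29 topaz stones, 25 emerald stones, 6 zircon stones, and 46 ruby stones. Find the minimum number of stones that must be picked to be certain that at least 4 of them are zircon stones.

252

In the worst case for collecting zircon stones, every non-zircon stone comes out first.
There are 26 + 19 + 14 + 12 + 7 + 41 + 29 + 29 + 25 + 46 = 248 non-zircon stones altogether.
After those, each further stone must be zircon, so 248 + 4 = 252 draws guarantee 4 zircon stones.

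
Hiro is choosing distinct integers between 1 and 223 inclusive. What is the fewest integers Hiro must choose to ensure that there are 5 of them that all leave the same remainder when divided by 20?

By pigeonhole, the 20 residue classes mod 20 are the pigeonholes.
With 80 integers one could put 4 in each residue class and have no class reach 5.
The 81st integer pushes some class to 5, so 20·4 + 1 = 81.

81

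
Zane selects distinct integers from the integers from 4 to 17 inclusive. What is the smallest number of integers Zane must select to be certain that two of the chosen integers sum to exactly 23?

A set avoiding the sum 23 can contain at most one of each pair {x, 23−x}, plus the 2 elements whose complement lies outside the range.
The integers 4, …, 11 (8 of them) are such a set: any two sum to at least 4+5 = 9 and at most 10+11 = 21 < 23.
Pigeonhole: any 9th integer completes one of the 6 pairs, so 9 choices force a sum of 23.

9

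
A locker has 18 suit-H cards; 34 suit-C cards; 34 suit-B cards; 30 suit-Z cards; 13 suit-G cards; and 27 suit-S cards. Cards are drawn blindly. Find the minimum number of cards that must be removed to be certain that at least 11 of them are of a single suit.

61

The 6 suits are the holes; the cards drawn are the pigeons.
To avoid 11 of any one suit, the worst case takes at most 10 of each suit.
That gives 10 + 10 + 10 + 10 + 10 + 10 = 60 cards with no suit reaching 11.
The next card forces some suit to 11, so 60 + 1 = 61.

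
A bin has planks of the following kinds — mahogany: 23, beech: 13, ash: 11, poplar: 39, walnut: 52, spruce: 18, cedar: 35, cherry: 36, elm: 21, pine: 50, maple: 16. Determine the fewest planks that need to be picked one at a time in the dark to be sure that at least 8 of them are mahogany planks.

In the worst case for collecting mahogany planks, every non-mahogany plank comes out first.
There are 13 + 11 + 39 + 52 + 18 + 35 + 36 + 21 + 50 + 16 = 291 non-mahogany planks altogether.
After those, each further plank must be mahogany, so 291 + 8 = 299 draws guarantee 8 mahogany planks.

299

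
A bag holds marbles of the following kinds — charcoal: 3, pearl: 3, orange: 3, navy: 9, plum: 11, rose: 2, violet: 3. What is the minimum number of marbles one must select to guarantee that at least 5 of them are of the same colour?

An adversary could hand out at most 4 marbles per colour (5 colours run out sooner): 3 + 3 + 3 + 4 + 4 + 2 + 3 = 22 marbles and still no colour has 5.
By the pigeonhole principle, one more marble lands in a colour already at 4, so 23 draws are enough and 22 are not.

23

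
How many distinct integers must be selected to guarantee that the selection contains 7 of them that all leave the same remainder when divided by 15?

By pigeonhole, the 15 residue classes mod 15 are the pigeonholes.
With 90 integers one could put 6 in each residue class and have no class reach 7.
The 91st integer pushes some class to 7, so 15·6 + 1 = 91.

91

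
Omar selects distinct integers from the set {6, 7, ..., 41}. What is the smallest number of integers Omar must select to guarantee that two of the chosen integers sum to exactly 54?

Group the elements by complementary pair {x, 54−x}: {13,41}, {14,40}, {15,39}, …, giving 14 two-element pairs; the single value 27 (it cannot pair with itself since the integers are distinct); and 7 integers whose partner 54−x falls outside [6,41].
By the pigeonhole principle, treating each of those 22 groups as a pigeonhole, one can pick one integer per group — 22 integers — with no two summing to 54.
The 23rd integer lands in an occupied pair, forcing a sum of 54.

23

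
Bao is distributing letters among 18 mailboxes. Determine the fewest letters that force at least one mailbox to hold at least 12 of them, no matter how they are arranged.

With 198 letters one could put exactly 11 in each of the 18 mailboxes, and no mailbox would reach 12.
One more letter must land in a mailbox that already has 11, giving it 12.
So 18 × 11 + 1 = 199 letters are required.

199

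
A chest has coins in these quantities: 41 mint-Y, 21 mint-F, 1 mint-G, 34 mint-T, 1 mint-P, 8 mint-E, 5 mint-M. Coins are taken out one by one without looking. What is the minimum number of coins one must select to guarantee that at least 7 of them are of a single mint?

32

Put each drawn coin into a box by mint. The largest draw with every box below 7 takes min(count, 6) from each mint; mints with fewer than 6 contribute all they have.
Σ min(cᵢ, 6) = 6 + 6 + 1 + 6 + 1 + 6 + 5 = 31.
Draw number 31 + 1 = 32 must push one box to 7.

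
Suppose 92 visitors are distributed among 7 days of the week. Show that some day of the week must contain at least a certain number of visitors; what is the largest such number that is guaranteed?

14

By pigeonhole, the 7 days of the week are the holes and the 92 visitors are the pigeons.
If every day of the week held at most 13 visitors, the total would be at most 7 × 13 = 91, which is less than 92.
So some day of the week holds at least ⌈92/7⌉ = 14 visitors.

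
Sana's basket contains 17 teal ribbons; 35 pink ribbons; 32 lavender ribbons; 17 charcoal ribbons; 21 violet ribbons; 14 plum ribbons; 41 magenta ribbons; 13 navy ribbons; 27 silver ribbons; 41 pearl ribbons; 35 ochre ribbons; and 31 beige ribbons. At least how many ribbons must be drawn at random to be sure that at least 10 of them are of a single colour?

Put each drawn ribbon into a box by colour. The largest draw with every box below 10 takes min(count, 9) from each colour.
Σ min(cᵢ, 9) = 9 + 9 + 9 + 9 + 9 + 9 + 9 + 9 + 9 + 9 + 9 + 9 = 108.
Draw number 108 + 1 = 109 must push one box to 10.

109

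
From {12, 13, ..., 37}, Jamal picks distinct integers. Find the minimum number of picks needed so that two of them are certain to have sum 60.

20

Group the elements by complementary pair {x, 60−x}: {23,37}, {24,36}, {25,35}, …, giving 7 two-element pairs, the single value 30 (it cannot pair with itself since the integers are distinct), and 11 integers whose partner 60−x falls outside [12,37].
By the pigeonhole principle, treating each of those 19 groups as a pigeonhole, one can pick one integer per group — 19 integers — with no two summing to 60.
The 20th integer lands in an occupied pair, forcing a sum of 60.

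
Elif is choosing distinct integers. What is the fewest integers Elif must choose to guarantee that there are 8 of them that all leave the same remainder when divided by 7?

50

The 7 residue classes mod 7 are the pigeonholes.
With 49 integers one could put 7 in each residue class and have no class reach 8.
The 50th integer pushes some class to 8, so 7·7 + 1 = 50.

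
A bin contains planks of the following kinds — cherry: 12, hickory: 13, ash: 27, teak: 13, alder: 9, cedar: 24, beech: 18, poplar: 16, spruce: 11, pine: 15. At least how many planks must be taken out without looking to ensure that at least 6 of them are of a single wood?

By pigeonhole, put each drawn plank into a box by wood. The largest draw with every box below 6 takes min(count, 5) from each wood.
Σ min(cᵢ, 5) = 5 + 5 + 5 + 5 + 5 + 5 + 5 + 5 + 5 + 5 = 50.
Draw number 50 + 1 = 51 must push one box to 6.

51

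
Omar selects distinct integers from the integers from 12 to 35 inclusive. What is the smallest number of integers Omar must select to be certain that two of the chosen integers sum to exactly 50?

15

A set avoiding the sum 50 can contain at most one of each pair {x, 50−x}, plus the 4 elements whose complement lies outside the range or equal to its own complement.
The integers 12, …, 25 (14 of them) are such a set: any two sum to at least 12+13 = 25 and at most 24+25 = 49 < 50.
Pigeonhole: any 15th integer completes one of the 10 pairs, so 15 choices force a sum of 50.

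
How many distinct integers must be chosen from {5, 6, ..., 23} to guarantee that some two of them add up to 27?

11

Two chosen integers sum to 27 exactly when both halves of some pair {x, 27−x} with 5 ≤ x ≤ 27−x ≤ 22 are chosen — 9 such pairs.
The remaining 1 element (those with no distinct partner in range) can never complete a 27-sum, so the worst case takes all of them and one from each pair: 1 + 9 = 10.
By pigeonhole, the 11th integer has to be the second member of some pair, so 10 + 1 = 11.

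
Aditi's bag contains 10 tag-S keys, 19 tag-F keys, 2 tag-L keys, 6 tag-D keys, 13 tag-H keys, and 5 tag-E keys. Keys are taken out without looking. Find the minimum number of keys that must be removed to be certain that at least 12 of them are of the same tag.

By the pigeonhole principle, put each drawn key into a box by tag. The largest draw with every box below 12 takes min(count, 11) from each tag; tags with fewer than 11 contribute all they have.
Σ min(cᵢ, 11) = 10 + 11 + 2 + 6 + 11 + 5 = 45.
Draw number 45 + 1 = 46 must push one box to 12.

46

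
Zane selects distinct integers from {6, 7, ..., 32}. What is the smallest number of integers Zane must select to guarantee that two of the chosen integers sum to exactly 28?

20

A set avoiding the sum 28 can contain at most one of each pair {x, 28−x}, plus the 11 elements whose complement lies outside the range or equal to its own complement.
The integers 14, …, 32 (19 of them) are such a set: any two sum to at least 14+15 = 29 > 28.
Any 20th integer completes one of the 8 pairs, so 20 choices force a sum of 28.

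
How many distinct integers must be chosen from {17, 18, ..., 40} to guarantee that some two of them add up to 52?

Group the elements by complementary pair {x, 52−x}: {17,35}, {18,34}, {19,33}, …, giving 9 two-element pairs, the single value 26 (it cannot pair with itself since the integers are distinct), and 5 integers whose partner 52−x falls outside [17,40].
Treating each of those 15 groups as a pigeonhole, one can pick one integer per group — 15 integers — with no two summing to 52.
The 16th integer lands in an occupied pair, forcing a sum of 52.

16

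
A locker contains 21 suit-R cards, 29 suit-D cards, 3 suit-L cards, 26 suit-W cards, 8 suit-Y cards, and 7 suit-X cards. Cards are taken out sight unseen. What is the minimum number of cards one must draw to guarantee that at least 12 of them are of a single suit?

52

An adversary could hand out at most 11 cards per suit (suit-L, suit-Y, suit-X run out sooner): 11 + 11 + 3 + 11 + 8 + 7 = 51 cards and still no suit has 12.
One more card lands in a suit already at 11, so 52 draws are enough and 51 are not.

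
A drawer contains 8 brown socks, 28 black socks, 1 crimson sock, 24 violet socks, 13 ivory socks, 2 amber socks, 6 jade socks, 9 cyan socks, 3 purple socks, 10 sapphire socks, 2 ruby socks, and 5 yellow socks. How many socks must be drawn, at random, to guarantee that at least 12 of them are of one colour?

The 12 colours are the holes; the socks drawn are the pigeons.
To avoid 12 of any one colour, the worst case takes at most 11 of each colour, or every sock of a colour that has fewer than 11.
That gives 8 + 11 + 1 + 11 + 11 + 2 + 6 + 9 + 3 + 10 + 2 + 5 = 79 socks with no colour reaching 12.
The next sock forces some colour to 12, so 79 + 1 = 80.

80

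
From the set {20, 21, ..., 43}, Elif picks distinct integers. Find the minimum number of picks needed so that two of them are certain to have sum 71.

17

A set avoiding the sum 71 can contain at most one of each pair {x, 71−x}, plus the 8 elements whose complement lies outside the range.
The integers 20, …, 35 (16 of them) are such a set: any two sum to at least 20+21 = 41 and at most 34+35 = 69 < 71.
Pigeonhole: any 17th integer completes one of the 8 pairs, so 17 choices force a sum of 71.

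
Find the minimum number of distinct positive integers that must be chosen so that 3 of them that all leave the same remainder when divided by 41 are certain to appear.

83

By pigeonhole, the 41 residue classes mod 41 are the pigeonholes.
With 82 integers one could put 2 in each residue class and have no class reach 3.
The 83rd integer pushes some class to 3, so 41·2 + 1 = 83.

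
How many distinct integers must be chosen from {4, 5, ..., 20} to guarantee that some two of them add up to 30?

A set avoiding the sum 30 can contain at most one of each pair {x, 30−x}, plus the 7 elements whose complement lies outside the range or equal to its own complement.
The integers 4, …, 15 (12 of them) are such a set: any two sum to at least 4+5 = 9 and at most 14+15 = 29 < 30.
By the pigeonhole principle, any 13th integer completes one of the 5 pairs, so 13 choices force a sum of 30.

13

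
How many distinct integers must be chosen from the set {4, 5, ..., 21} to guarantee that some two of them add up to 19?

Group the elements by complementary pair {x, 19−x}: {4,15}, {5,14}, {6,13}, …, giving 6 two-element pairs and 6 integers whose partner 19−x falls outside [4,21].
Pigeonhole: treating each of those 12 groups as a pigeonhole, one can pick one integer per group — 12 integers — with no two summing to 19.
The 13th integer lands in an occupied pair, forcing a sum of 19.

13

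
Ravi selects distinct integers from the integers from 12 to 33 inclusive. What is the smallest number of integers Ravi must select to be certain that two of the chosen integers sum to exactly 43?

A set avoiding the sum 43 can contain at most one of each pair {x, 43−x}, plus the 2 elements whose complement lies outside the range.
The integers 22, …, 33 (12 of them) are such a set: any two sum to at least 22+23 = 45 > 43.
By the pigeonhole principle, any 13th integer completes one of the 10 pairs, so 13 choices force a sum of 43.

13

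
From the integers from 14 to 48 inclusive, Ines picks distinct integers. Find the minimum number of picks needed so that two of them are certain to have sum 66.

A set avoiding the sum 66 can contain at most one of each pair {x, 66−x}, plus the 5 elements whose complement lies outside the range or equal to its own complement.
The integers 14, …, 33 (20 of them) are such a set: any two sum to at least 14+15 = 29 and at most 32+33 = 65 < 66.
Pigeonhole: any 21st integer completes one of the 15 pairs, so 21 choices force a sum of 66.

21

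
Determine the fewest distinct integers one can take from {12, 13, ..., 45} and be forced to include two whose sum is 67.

23

Group the elements by complementary pair {x, 67−x}: {22,45}, {23,44}, {24,43}, …, giving 12 two-element pairs and 10 integers whose partner 67−x falls outside [12,45].
Treating each of those 22 groups as a pigeonhole, one can pick one integer per group — 22 integers — with no two summing to 67.
The 23rd integer lands in an occupied pair, forcing a sum of 67.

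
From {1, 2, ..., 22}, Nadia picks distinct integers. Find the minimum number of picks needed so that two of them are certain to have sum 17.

15

A set avoiding the sum 17 can contain at most one of each pair {x, 17−x}, plus the 6 elements whose complement lies outside the range.
The integers 9, …, 22 (14 of them) are such a set: any two sum to at least 9+10 = 19 > 17.
By pigeonhole, any 15th integer completes one of the 8 pairs, so 15 choices force a sum of 17.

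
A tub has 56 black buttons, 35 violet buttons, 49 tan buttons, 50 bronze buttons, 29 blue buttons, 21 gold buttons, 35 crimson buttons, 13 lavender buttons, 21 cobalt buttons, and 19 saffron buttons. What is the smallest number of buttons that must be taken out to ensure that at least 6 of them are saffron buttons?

In the worst case for collecting saffron buttons, every non-saffron button comes out first.
There are 56 + 35 + 49 + 50 + 29 + 21 + 35 + 13 + 21 = 309 non-saffron buttons altogether.
After those, each further button must be saffron, so 309 + 6 = 315 draws guarantee 6 saffron buttons.

315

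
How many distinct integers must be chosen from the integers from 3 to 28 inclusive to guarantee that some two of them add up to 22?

19

Group the elements by complementary pair {x, 22−x}: {3,19}, {4,18}, {5,17}, …, giving 8 two-element pairs, the single value 11 (it cannot pair with itself since the integers are distinct), and 9 integers whose partner 22−x falls outside [3,28].
Treating each of those 18 groups as a pigeonhole, one can pick one integer per group — 18 integers — with no two summing to 22.
The 19th integer lands in an occupied pair, forcing a sum of 22.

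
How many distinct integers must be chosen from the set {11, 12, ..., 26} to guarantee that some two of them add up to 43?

12

Two chosen integers sum to 43 exactly when both halves of some pair {x, 43−x} with 17 ≤ x ≤ 43−x ≤ 26 are chosen — 5 such pairs.
The remaining 6 elements (those with no distinct partner in range) can never complete a 43-sum, so the worst case takes all of them and one from each pair: 6 + 5 = 11.
The 12th integer has to be the second member of some pair, so 11 + 1 = 12.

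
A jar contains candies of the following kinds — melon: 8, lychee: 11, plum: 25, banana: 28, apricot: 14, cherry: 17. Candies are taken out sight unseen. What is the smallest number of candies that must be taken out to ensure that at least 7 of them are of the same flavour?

37

The 6 flavours are the holes; the candies drawn are the pigeons.
To avoid 7 of any one flavour, the worst case takes at most 6 of each flavour.
That gives 6 + 6 + 6 + 6 + 6 + 6 = 36 candies with no flavour reaching 7.
The next candy forces some flavour to 7, so 36 + 1 = 37.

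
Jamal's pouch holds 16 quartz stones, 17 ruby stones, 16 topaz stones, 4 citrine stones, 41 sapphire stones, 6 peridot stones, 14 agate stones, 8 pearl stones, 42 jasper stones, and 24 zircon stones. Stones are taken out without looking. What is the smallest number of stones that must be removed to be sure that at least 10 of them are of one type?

An adversary could hand out at most 9 stones per type (citrine, peridot, pearl run out sooner): 9 + 9 + 9 + 4 + 9 + 6 + 9 + 8 + 9 + 9 = 81 stones and still no type has 10.
One more stone lands in a type already at 9, so 82 draws are enough and 81 are not.

82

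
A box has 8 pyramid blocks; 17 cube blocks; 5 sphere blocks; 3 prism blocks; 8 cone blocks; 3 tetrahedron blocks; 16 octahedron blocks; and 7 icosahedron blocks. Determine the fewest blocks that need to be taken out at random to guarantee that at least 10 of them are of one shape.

An adversary could hand out at most 9 blocks per shape (6 shapes run out sooner): 8 + 9 + 5 + 3 + 8 + 3 + 9 + 7 = 52 blocks and still no shape has 10.
Pigeonhole: one more block lands in a shape already at 9, so 53 draws are enough and 52 are not.

53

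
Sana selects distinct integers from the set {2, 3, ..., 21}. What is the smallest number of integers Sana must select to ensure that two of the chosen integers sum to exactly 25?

Two chosen integers sum to 25 exactly when both halves of some pair {x, 25−x} with 4 ≤ x ≤ 25−x ≤ 21 are chosen — 9 such pairs.
The remaining 2 elements (those with no distinct partner in range) can never complete a 25-sum, so the worst case takes all of them and one from each pair: 2 + 9 = 11.
The 12th integer has to be the second member of some pair, so 11 + 1 = 12.

12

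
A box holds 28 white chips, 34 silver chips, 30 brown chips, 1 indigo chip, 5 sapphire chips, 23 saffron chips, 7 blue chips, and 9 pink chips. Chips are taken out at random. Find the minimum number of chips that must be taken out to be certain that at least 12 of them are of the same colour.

An adversary could hand out at most 11 chips per colour (4 colours run out sooner): 11 + 11 + 11 + 1 + 5 + 11 + 7 + 9 = 66 chips and still no colour has 12.
One more chip lands in a colour already at 11, so 67 draws are enough and 66 are not.

67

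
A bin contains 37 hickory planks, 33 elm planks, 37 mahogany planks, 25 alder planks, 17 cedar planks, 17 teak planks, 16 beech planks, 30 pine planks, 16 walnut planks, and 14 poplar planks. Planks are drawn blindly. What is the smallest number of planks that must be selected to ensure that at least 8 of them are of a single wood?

Put each drawn plank into a box by wood. The largest draw with every box below 8 takes min(count, 7) from each wood.
Σ min(cᵢ, 7) = 7 + 7 + 7 + 7 + 7 + 7 + 7 + 7 + 7 + 7 = 70.
Draw number 70 + 1 = 71 must push one box to 8.

71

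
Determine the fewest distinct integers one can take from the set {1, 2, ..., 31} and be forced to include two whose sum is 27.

Group the elements by complementary pair {x, 27−x}: {1,26}, {2,25}, {3,24}, …, giving 13 two-element pairs and 5 integers whose partner 27−x falls outside [1,31].
By the pigeonhole principle, treating each of those 18 groups as a pigeonhole, one can pick one integer per group — 18 integers — with no two summing to 27.
The 19th integer lands in an occupied pair, forcing a sum of 27.

19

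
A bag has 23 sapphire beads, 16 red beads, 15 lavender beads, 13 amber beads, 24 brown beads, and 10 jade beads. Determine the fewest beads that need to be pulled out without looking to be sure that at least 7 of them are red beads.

92

In the worst case for collecting red beads, every non-red bead comes out first.
There are 23 + 15 + 13 + 24 + 10 = 85 non-red beads altogether.
After those, each further bead must be red, so 85 + 7 = 92 draws guarantee 7 red beads.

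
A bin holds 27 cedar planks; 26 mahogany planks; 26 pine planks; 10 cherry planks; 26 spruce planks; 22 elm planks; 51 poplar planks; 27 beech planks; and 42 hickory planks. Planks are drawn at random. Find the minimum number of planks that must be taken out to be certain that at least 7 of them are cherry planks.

254

In the worst case for collecting cherry planks, every non-cherry plank comes out first.
There are 27 + 26 + 26 + 26 + 22 + 51 + 27 + 42 = 247 non-cherry planks altogether.
After those, each further plank must be cherry, so 247 + 7 = 254 draws guarantee 7 cherry planks.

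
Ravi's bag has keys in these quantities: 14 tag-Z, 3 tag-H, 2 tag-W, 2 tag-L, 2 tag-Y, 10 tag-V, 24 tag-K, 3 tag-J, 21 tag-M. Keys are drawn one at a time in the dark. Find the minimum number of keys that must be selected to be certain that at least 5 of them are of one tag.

29

By the pigeonhole principle, put each drawn key into a box by tag. The largest draw with every box below 5 takes min(count, 4) from each tag; tags with fewer than 4 contribute all they have.
Σ min(cᵢ, 4) = 4 + 3 + 2 + 2 + 2 + 4 + 4 + 3 + 4 = 28.
Draw number 28 + 1 = 29 must push one box to 5.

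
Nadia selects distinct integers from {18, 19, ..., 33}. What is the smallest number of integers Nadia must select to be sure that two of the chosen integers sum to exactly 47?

11

A set avoiding the sum 47 can contain at most one of each pair {x, 47−x}, plus the 4 elements whose complement lies outside the range.
The integers 24, …, 33 (10 of them) are such a set: any two sum to at least 24+25 = 49 > 47.
By pigeonhole, any 11th integer completes one of the 6 pairs, so 11 choices force a sum of 47.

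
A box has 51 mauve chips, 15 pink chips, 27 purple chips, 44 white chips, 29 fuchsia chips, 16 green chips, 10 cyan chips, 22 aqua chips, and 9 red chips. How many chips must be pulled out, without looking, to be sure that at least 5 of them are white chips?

184

In the worst case for collecting white chips, every non-white chip comes out first.
There are 51 + 15 + 27 + 29 + 16 + 10 + 22 + 9 = 179 non-white chips altogether.
After those, each further chip must be white, so 179 + 5 = 184 draws guarantee 5 white chips.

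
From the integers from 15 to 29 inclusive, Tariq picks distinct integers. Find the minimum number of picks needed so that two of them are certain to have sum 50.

12

Group the elements by complementary pair {x, 50−x}: {21,29}, {22,28}, {23,27}, …, giving 4 two-element pairs, the single value 25 (it cannot pair with itself since the integers are distinct), and 6 integers whose partner 50−x falls outside [15,29].
Treating each of those 11 groups as a pigeonhole, one can pick one integer per group — 11 integers — with no two summing to 50.
The 12th integer lands in an occupied pair, forcing a sum of 50.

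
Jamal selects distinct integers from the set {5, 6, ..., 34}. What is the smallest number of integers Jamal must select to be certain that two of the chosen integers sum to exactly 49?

21

Two chosen integers sum to 49 exactly when both halves of some pair {x, 49−x} with 15 ≤ x ≤ 49−x ≤ 34 are chosen — 10 such pairs.
The remaining 10 elements (those with no distinct partner in range) can never complete a 49-sum, so the worst case takes all of them and one from each pair: 10 + 10 = 20.
Pigeonhole: the 21st integer has to be the second member of some pair, so 20 + 1 = 21.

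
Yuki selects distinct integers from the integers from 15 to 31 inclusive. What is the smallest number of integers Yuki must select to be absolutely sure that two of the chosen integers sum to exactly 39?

Two chosen integers sum to 39 exactly when both halves of some pair {x, 39−x} with 15 ≤ x ≤ 39−x ≤ 24 are chosen — 5 such pairs.
The remaining 7 elements (those with no distinct partner in range) can never complete a 39-sum, so the worst case takes all of them and one from each pair: 7 + 5 = 12.
Pigeonhole: the 13th integer has to be the second member of some pair, so 12 + 1 = 13.

13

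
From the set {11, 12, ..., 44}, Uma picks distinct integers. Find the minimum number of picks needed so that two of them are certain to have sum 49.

A set avoiding the sum 49 can contain at most one of each pair {x, 49−x}, plus the 6 elements whose complement lies outside the range.
The integers 25, …, 44 (20 of them) are such a set: any two sum to at least 25+26 = 51 > 49.
By pigeonhole, any 21st integer completes one of the 14 pairs, so 21 choices force a sum of 49.

21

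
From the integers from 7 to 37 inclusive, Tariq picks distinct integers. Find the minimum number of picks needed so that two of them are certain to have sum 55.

A set avoiding the sum 55 can contain at most one of each pair {x, 55−x}, plus the 11 elements whose complement lies outside the range.
The integers 7, …, 27 (21 of them) are such a set: any two sum to at least 7+8 = 15 and at most 26+27 = 53 < 55.
Pigeonhole: any 22nd integer completes one of the 10 pairs, so 22 choices force a sum of 55.

22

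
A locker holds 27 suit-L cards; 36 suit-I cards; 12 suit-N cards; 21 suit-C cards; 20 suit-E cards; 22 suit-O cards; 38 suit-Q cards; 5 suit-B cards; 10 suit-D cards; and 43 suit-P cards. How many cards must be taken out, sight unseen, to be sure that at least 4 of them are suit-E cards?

In the worst case for collecting suit-E cards, every non-suit-E card comes out first.
There are 27 + 36 + 12 + 21 + 22 + 38 + 5 + 10 + 43 = 214 non-suit-E cards altogether.
After those, each further card must be suit-E, so 214 + 4 = 218 draws guarantee 4 suit-E cards.

218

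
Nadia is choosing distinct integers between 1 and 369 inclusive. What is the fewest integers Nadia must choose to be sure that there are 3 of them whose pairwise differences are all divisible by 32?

Integers whose pairwise differences are multiples of 32 are exactly those sharing a remainder mod 32. Pigeonhole: the 32 residue classes mod 32 are the pigeonholes.
With 64 integers one could put 2 in each residue class and have no class reach 3.
The 65th integer pushes some class to 3, so 32·2 + 1 = 65.

65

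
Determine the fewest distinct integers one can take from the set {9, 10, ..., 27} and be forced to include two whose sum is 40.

13

Two chosen integers sum to 40 exactly when both halves of some pair {x, 40−x} with 13 ≤ x ≤ 40−x ≤ 27 are chosen — 7 such pairs.
The remaining 5 elements (those with no distinct partner in range) can never complete a 40-sum, so the worst case takes all of them and one from each pair: 5 + 7 = 12.
The 13th integer has to be the second member of some pair, so 12 + 1 = 13.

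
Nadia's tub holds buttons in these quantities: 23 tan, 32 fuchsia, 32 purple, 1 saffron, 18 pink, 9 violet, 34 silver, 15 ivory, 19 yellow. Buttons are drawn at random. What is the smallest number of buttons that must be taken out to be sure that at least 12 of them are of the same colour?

88

Put each drawn button into a box by colour. The largest draw with every box below 12 takes min(count, 11) from each colour; colours with fewer than 11 contribute all they have.
Σ min(cᵢ, 11) = 11 + 11 + 11 + 1 + 11 + 9 + 11 + 11 + 11 = 87.
Draw number 87 + 1 = 88 must push one box to 12.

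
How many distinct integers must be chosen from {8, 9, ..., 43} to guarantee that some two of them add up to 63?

A set avoiding the sum 63 can contain at most one of each pair {x, 63−x}, plus the 12 elements whose complement lies outside the range.
The integers 8, …, 31 (24 of them) are such a set: any two sum to at least 8+9 = 17 and at most 30+31 = 61 < 63.
Any 25th integer completes one of the 12 pairs, so 25 choices force a sum of 63.

25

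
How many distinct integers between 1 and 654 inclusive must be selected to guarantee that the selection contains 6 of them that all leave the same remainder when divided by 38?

By pigeonhole, the 38 residue classes mod 38 are the pigeonholes.
With 190 integers one could put 5 in each residue class and have no class reach 6.
The 191st integer pushes some class to 6, so 38·5 + 1 = 191.

191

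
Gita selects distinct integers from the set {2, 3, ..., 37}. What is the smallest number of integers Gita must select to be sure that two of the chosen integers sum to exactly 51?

25

Two chosen integers sum to 51 exactly when both halves of some pair {x, 51−x} with 14 ≤ x ≤ 51−x ≤ 37 are chosen — 12 such pairs.
The remaining 12 elements (those with no distinct partner in range) can never complete a 51-sum, so the worst case takes all of them and one from each pair: 12 + 12 = 24.
Pigeonhole: the 25th integer has to be the second member of some pair, so 24 + 1 = 25.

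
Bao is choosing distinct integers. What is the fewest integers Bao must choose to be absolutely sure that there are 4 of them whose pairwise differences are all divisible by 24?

73

Integers whose pairwise differences are multiples of 24 are exactly those sharing a remainder mod 24. By pigeonhole, the 24 residue classes mod 24 are the pigeonholes.
With 72 integers one could put 3 in each residue class and have no class reach 4.
The 73rd integer pushes some class to 4, so 24·3 + 1 = 73.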